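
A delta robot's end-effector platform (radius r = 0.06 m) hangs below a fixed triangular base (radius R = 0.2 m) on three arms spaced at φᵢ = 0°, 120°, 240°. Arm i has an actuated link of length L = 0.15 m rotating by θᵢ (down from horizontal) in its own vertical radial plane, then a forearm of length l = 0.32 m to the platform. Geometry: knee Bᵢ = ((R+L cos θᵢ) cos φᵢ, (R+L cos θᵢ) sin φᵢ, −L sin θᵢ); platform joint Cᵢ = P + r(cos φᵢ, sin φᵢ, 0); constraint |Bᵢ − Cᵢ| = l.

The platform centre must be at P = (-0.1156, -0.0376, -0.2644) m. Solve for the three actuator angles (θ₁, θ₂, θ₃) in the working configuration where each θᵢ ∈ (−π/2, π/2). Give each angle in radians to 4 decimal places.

arm 1 (φ=0.0°): x'=-0.1156, y'=-0.0376
  A cos θ + B sin θ = C:  0.2556·cos θ + -0.2644·sin θ = -0.1892
  γ=atan2(-0.2644,0.2556)=-0.8023;  ψ=arccos(-0.5144)=2.1111;  θ1=γ+ψ≈1.3088
rotate P by −φ2: (0.0252, 0.1189, -0.2644)
  A cos θ + B sin θ = C:  0.1148·cos θ + -0.2644·sin θ = -0.0577
  θ2 = atan2(B,A) + arccos(C/0.2882) = 0.6112
rotate P by −φ3: (0.0904, -0.0813, -0.2644)
  A=0.0496, B=-0.2644, C=(l²−L²−A²−y'²−z²)/(2L)=0.0031
  θ3 = atan2(B,A) + arccos(C/0.2690) = 0.1742

θ₁ = 1.3088, θ₂ = 0.6112, θ₃ = 0.1742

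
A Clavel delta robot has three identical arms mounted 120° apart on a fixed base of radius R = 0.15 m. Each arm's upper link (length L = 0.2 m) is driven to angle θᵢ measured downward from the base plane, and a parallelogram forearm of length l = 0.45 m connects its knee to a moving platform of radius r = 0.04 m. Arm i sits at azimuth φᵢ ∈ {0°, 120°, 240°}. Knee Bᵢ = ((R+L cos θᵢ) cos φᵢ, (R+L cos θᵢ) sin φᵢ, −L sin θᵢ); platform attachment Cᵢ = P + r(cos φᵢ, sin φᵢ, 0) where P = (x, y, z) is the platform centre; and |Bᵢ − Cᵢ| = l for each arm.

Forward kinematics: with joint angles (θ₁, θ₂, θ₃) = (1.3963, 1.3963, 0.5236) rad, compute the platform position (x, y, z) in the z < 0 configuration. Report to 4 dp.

(-0.0951, -0.1647, -0.5403)

S1 = (0.1447·cos0.0°, 0.1447·sin0.0°, -0.1970) = (0.1447, 0.0000, -0.1970)
S2 = (0.1447·cos120.0°, 0.1447·sin120.0°, -0.1970) = (-0.0724, 0.1253, -0.1970)
φ3=240.0°: virtual centre (-0.1416, -0.2453, -0.1000), radius l
eliminate P² terms by subtracting sphere 1 from 2 and 3
linear system: -0.4342x+0.2507y = 0.0000−0.0000z; -0.5726x+-0.4905y = 0.0305−0.1939z
Cramer: x(z) = -0.0214+0.1363z;  y(z) = -0.0371+0.2362z
sphere 1 gives Az²+Bz+C=0 with A=1.0744, B=0.3311, C=-0.1347;  B²−4AC=0.6886;  roots -0.5403, 0.2321;  negative root z = -0.5403
x = -0.0951, y = -0.1647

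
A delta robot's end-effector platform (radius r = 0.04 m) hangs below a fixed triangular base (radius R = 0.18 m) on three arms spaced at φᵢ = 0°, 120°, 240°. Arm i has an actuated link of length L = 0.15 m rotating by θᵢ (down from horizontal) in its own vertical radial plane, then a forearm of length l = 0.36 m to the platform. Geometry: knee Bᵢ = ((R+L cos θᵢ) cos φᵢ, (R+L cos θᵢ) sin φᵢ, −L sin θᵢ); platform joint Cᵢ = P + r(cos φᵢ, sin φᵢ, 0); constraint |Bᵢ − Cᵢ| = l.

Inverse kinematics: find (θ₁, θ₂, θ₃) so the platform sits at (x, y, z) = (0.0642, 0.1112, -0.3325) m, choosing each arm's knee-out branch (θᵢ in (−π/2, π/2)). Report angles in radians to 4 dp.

θ₁ = 0.4365, θ₂ = 0.4365, θ₃ = 1.3089

arm 1 (φ=0.0°): x'=0.0642, y'=0.1112
  e−x'=0.0758;  (l²−L²−(e−x')²−y'²−z²)/2L = -0.0719
  θ1 = atan2(B,A) + arccos(C/0.3410) = 0.4365
arm 2 (φ=120.0°): x'=0.0642, y'=-0.1112
  e−x'=0.0758;  (l²−L²−(e−x')²−y'²−z²)/2L = -0.0719
  γ=atan2(-0.3325,0.0758)=-1.3467;  ψ=arccos(-0.2108)=1.7832;  θ2=γ+ψ≈0.4365
φ3=240.0° → target in arm frame (-0.1284, 0.0000)
  A=0.2684, B=-0.3325, C=(l²−L²−A²−y'²−z²)/(2L)=-0.2517
  √(A²+B²)=0.4273;  θ3 = -0.8917+2.2005 ≈ 1.3089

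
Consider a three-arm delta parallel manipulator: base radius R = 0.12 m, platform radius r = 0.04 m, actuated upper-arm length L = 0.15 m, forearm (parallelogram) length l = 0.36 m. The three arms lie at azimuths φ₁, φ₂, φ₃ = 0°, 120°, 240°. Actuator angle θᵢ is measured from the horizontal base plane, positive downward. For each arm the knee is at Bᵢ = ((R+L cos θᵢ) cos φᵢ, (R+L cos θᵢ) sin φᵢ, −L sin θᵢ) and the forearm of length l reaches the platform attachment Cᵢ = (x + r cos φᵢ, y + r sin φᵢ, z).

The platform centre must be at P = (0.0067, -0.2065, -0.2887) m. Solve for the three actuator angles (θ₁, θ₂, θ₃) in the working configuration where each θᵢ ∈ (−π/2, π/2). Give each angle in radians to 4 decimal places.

θ₁ = 0.5236, θ₂ = 1.2217, θ₃ = -0.3495

rotate P by −φ1: (0.0067, -0.2065, -0.2887)
  A=0.0733, B=-0.2887, C=(l²−L²−A²−y'²−z²)/(2L)=-0.0809
  θ1 = atan2(B,A) + arccos(C/0.2979) = 0.5236
arm 2 (φ=120.0°): x'=-0.1822, y'=0.0974
  A=0.2622, B=-0.2887, C=(l²−L²−A²−y'²−z²)/(2L)=-0.1816
  θ2 = atan2(B,A) + arccos(C/0.3900) = 1.2217
arm 3 (φ=240.0°): x'=0.1755, y'=0.1091
  A cos θ + B sin θ = C:  -0.0955·cos θ + -0.2887·sin θ = 0.0091
  γ=atan2(-0.2887,-0.0955)=-1.8902;  ψ=arccos(0.0301)=1.5407;  θ3=γ+ψ≈-0.3495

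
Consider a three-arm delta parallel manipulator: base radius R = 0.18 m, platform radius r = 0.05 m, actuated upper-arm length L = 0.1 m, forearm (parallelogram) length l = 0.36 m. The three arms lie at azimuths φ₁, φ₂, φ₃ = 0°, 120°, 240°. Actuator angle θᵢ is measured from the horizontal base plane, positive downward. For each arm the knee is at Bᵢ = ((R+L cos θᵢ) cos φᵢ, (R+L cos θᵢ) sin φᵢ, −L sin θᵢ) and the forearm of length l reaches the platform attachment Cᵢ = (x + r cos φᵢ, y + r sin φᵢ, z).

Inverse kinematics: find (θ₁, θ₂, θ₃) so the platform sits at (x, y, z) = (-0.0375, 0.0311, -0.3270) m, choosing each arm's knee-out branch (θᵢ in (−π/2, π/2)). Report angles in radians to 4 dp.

φ1=0.0° → target in arm frame (-0.0375, 0.0311)
  A cos θ + B sin θ = C:  0.1675·cos θ + -0.3270·sin θ = -0.0818
  √(A²+B²)=0.3674;  θ1 = -1.0974+1.7952 ≈ 0.6978
arm 2 (φ=120.0°): x'=0.0457, y'=0.0169
  e−x'=0.0843;  (l²−L²−(e−x')²−y'²−z²)/2L = 0.0264
  θ2 = atan2(B,A) + arccos(C/0.3377) = 0.1742
φ3=240.0° → target in arm frame (-0.0082, -0.0480)
  A cos θ + B sin θ = C:  0.1382·cos θ + -0.3270·sin θ = -0.0437
  γ=atan2(-0.3270,0.1382)=-1.1710;  ψ=arccos(-0.1230)=1.6941;  θ3=γ+ψ≈0.5231

θ₁ = 0.6978, θ₂ = 0.1742, θ₃ = 0.5231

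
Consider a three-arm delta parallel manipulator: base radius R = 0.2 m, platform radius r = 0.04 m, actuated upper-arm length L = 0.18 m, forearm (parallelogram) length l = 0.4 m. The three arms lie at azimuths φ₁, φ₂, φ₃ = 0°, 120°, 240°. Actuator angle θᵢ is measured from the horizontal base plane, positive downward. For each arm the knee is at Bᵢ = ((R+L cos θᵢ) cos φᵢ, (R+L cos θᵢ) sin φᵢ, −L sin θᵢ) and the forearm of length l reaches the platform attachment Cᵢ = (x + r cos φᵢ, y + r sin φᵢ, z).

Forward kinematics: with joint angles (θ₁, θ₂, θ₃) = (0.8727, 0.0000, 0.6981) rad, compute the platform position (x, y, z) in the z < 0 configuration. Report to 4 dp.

O1 = (0.2757·cos0.0°, 0.2757·sin0.0°, -0.1379) = (0.2757, 0.0000, -0.1379)
arm 2 at φ=120.0°: (R−r)+L cos θ2 = 0.3400;  O2 = (-0.1700, 0.2944, 0.0000)
arm 3 at φ=240.0°: (R−r)+L cos θ3 = 0.2979;  O3 = (-0.1489, -0.2580, -0.1157)
eliminate P² terms by subtracting sphere 1 from 2 and 3
plane₁₂: -0.8914x+0.5889y+0.2758z = 0.0206
Cramer: x(z) = -0.0154+0.1754z;  y(z) = 0.0116-0.2027z
quadratic in z: (1.0719)z²+(0.1689)z+(-0.0561)=0, √Δ=0.5187 → z ∈ {-0.3208, 0.1632}; z = -0.3208 (taking z<0)
x = -0.0717, y = 0.0766

(-0.0717, 0.0766, -0.3208)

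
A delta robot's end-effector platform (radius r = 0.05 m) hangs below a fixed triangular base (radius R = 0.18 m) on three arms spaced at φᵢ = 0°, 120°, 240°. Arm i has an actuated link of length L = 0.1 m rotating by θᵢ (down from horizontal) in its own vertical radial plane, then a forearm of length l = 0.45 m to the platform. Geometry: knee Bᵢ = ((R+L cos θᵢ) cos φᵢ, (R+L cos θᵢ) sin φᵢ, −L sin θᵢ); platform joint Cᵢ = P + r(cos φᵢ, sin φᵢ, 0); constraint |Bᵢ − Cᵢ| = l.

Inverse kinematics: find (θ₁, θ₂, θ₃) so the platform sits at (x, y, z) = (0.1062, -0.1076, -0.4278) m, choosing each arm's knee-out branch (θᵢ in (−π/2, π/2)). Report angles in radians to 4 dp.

rotate P by −φ1: (0.1062, -0.1076, -0.4278)
  A cos θ + B sin θ = C:  0.0238·cos θ + -0.4278·sin θ = -0.0133
  √(A²+B²)=0.4285;  θ1 = -1.5152+1.6018 ≈ 0.0866
φ2=120.0° → target in arm frame (-0.1463, -0.0382)
  A cos θ + B sin θ = C:  0.2763·cos θ + -0.4278·sin θ = -0.3415
  γ=atan2(-0.4278,0.2763)=-0.9974;  ψ=arccos(-0.6706)=2.3058;  θ2=γ+ψ≈1.3085
rotate P by −φ3: (0.0401, 0.1458, -0.4278)
  A=0.0899, B=-0.4278, C=(l²−L²−A²−y'²−z²)/(2L)=-0.0992
  γ=atan2(-0.4278,0.0899)=-1.3636;  ψ=arccos(-0.2270)=1.7998;  θ3=γ+ψ≈0.4362

θ₁ = 0.0866, θ₂ = 1.3085, θ₃ = 0.4362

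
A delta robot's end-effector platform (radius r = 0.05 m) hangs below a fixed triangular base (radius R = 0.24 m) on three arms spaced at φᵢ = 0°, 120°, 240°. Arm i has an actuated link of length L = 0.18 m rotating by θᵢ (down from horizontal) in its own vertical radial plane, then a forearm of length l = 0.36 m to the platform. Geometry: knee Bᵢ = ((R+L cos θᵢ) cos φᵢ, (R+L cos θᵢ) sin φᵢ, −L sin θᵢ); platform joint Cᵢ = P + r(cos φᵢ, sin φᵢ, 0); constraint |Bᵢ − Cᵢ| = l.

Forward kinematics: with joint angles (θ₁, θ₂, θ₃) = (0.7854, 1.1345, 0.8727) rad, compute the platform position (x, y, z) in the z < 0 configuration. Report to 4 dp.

(0.0316, -0.0340, -0.3437)

centre 1 = (0.3173·cos0.0°, 0.3173·sin0.0°, -0.1273) = (0.3173, 0.0000, -0.1273)
arm 2 at φ=120.0°: ρ2 = 0.2661;  centre 2 = (-0.1330, 0.2304, -0.1631)
φ3=240.0°: virtual centre (-0.1528, -0.2647, -0.1379), radius l
eliminate P² terms by subtracting sphere 1 from 2 and 3
linear system: -0.9006x+0.4608y = -0.0195−-0.0717z; -0.9403x+-0.5295y = -0.0044−-0.0212z
Cramer: x(z) = 0.0135-0.0525z;  y(z) = -0.0157+0.0531z
into |P−centre ₁|² = l²: 1.0056z² + 0.2848z + -0.0209 = 0;  Δ = 0.1652;  z = -0.3437 or 0.0605 → z<0 root = -0.3437
x = 0.0316, y = -0.0340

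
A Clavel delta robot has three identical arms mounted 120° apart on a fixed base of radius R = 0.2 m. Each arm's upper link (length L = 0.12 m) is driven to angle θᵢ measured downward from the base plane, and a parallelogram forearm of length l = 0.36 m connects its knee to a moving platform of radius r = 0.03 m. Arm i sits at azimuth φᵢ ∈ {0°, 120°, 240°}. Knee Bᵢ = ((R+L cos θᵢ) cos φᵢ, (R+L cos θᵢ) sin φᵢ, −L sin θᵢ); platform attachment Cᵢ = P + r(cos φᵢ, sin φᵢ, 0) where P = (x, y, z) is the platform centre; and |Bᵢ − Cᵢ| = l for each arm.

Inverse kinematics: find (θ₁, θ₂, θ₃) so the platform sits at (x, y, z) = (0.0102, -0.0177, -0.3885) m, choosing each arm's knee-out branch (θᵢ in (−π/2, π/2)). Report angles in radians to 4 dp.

φ1=0.0° → target in arm frame (0.0102, -0.0177)
  e−x'=0.1598;  (l²−L²−(e−x')²−y'²−z²)/2L = -0.2566
  √(A²+B²)=0.4201;  θ1 = -1.1806+2.2279 ≈ 1.0473
rotate P by −φ2: (-0.0204, 0.0000, -0.3885)
  e−x'=0.1904;  (l²−L²−(e−x')²−y'²−z²)/2L = -0.3000
  γ=atan2(-0.3885,0.1904)=-1.1150;  ψ=arccos(-0.6933)=2.3369;  θ2=γ+ψ≈1.2219
rotate P by −φ3: (0.0102, 0.0177, -0.3885)
  A=0.1598, B=-0.3885, C=(l²−L²−A²−y'²−z²)/(2L)=-0.2565
  √(A²+B²)=0.4201;  θ3 = -1.1806+2.2278 ≈ 1.0471

θ₁ = 1.0473, θ₂ = 1.2219, θ₃ = 1.0471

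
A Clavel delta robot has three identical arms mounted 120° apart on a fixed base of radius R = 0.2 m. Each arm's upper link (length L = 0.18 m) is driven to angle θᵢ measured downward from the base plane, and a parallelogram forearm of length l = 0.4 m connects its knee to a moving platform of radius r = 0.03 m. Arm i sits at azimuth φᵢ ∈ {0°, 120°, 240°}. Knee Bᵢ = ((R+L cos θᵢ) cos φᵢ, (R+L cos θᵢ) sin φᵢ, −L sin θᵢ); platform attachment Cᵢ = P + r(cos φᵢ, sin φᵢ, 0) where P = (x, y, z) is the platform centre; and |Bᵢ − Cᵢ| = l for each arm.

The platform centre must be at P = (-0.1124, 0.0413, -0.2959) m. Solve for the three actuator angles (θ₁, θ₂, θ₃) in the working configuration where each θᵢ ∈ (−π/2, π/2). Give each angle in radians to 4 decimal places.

θ₁ = 1.0471, θ₂ = 0.0002, θ₃ = 0.4366

rotate P by −φ1: (-0.1124, 0.0413, -0.2959)
  A=0.2824, B=-0.2959, C=(l²−L²−A²−y'²−z²)/(2L)=-0.1150
  θ1 = atan2(B,A) + arccos(C/0.4090) = 1.0471
rotate P by −φ2: (0.0920, 0.0767, -0.2959)
  A=0.0780, B=-0.2959, C=(l²−L²−A²−y'²−z²)/(2L)=0.0780
  θ2 = atan2(B,A) + arccos(C/0.3060) = 0.0002
φ3=240.0° → target in arm frame (0.0204, -0.1180)
  A cos θ + B sin θ = C:  0.1496·cos θ + -0.2959·sin θ = 0.0104
  θ3 = atan2(B,A) + arccos(C/0.3316) = 0.4366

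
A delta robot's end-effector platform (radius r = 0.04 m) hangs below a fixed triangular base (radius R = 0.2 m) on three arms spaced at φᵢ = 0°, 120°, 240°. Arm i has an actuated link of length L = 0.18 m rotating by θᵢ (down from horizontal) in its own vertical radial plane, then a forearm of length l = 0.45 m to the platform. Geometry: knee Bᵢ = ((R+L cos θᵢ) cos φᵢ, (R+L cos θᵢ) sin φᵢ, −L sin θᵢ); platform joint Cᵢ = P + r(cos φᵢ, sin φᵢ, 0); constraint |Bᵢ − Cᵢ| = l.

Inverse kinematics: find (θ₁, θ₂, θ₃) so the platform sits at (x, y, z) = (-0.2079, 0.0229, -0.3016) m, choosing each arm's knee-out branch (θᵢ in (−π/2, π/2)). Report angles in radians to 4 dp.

θ₁ = 1.2218, θ₂ = -0.3492, θ₃ = -0.0876

φ1=0.0° → target in arm frame (-0.2079, 0.0229)
  A=0.3679, B=-0.3016, C=(l²−L²−A²−y'²−z²)/(2L)=-0.1576
  γ=atan2(-0.3016,0.3679)=-0.6867;  ψ=arccos(-0.3313)=1.9085;  θ1=γ+ψ≈1.2218
arm 2 (φ=120.0°): x'=0.1238, y'=0.1686
  e−x'=0.0362;  (l²−L²−(e−x')²−y'²−z²)/2L = 0.1372
  θ2 = atan2(B,A) + arccos(C/0.3038) = -0.3492
φ3=240.0° → target in arm frame (0.0841, -0.1915)
  A=0.0759, B=-0.3016, C=(l²−L²−A²−y'²−z²)/(2L)=0.1020
  θ3 = atan2(B,A) + arccos(C/0.3110) = -0.0876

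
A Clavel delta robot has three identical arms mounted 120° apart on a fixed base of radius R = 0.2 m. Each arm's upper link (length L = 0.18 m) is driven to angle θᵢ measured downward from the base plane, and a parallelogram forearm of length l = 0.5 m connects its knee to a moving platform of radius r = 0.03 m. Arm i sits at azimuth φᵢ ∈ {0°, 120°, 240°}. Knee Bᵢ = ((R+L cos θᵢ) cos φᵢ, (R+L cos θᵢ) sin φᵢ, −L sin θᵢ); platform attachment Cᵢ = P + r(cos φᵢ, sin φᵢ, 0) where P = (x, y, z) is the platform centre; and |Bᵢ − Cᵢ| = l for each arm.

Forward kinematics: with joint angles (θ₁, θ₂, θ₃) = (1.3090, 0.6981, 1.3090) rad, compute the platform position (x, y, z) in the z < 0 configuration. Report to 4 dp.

centre 1 = (0.2166·cos0.0°, 0.2166·sin0.0°, -0.1739) = (0.2166, 0.0000, -0.1739)
arm 2 at φ=120.0°: (R−r)+L cos θ2 = 0.3079;  centre 2 = (-0.1539, 0.2666, -0.1157)
arm 3 at φ=240.0°: (R−r)+L cos θ3 = 0.2166;  centre 3 = (-0.1083, -0.1876, -0.1739)
eliminate P² terms by subtracting sphere 1 from 2 and 3
linear system: -0.7411x+0.5333y = 0.0310−0.1163z; -0.6498x+-0.3751y = 0.0000−0.0000z
det = 0.6245;  x = -0.0186+0.0699z,  y = 0.0323+-0.1210z
quadratic in z: (1.0195)z²+(0.3070)z+(-0.1634)=0, √Δ=0.8721 → z ∈ {-0.5783, 0.2771}; z = -0.5783 (taking z<0)
x = -0.0591, y = 0.1023

(-0.0591, 0.1023, -0.5783)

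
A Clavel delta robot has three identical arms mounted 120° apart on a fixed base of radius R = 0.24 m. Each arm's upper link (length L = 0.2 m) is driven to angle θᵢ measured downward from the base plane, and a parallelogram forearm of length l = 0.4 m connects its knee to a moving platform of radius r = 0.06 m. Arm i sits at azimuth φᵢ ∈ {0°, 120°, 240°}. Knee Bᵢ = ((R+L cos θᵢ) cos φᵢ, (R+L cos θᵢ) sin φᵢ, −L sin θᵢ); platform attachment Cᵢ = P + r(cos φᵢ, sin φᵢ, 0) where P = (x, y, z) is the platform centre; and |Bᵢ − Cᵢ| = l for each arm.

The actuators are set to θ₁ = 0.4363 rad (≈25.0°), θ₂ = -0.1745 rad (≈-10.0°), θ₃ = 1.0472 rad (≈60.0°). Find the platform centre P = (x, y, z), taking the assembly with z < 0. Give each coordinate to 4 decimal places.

(0.0138, 0.1203, -0.2420)

arm 1 at φ=0.0°: e+L cos θ1 = 0.3613;  centre 1 = (0.3613, 0.0000, -0.0845)
centre 2 = (0.3770·cos120.0°, 0.3770·sin120.0°, 0.0347) = (-0.1885, 0.3265, 0.0347)
centre 3 = (0.2800·cos240.0°, 0.2800·sin240.0°, -0.1732) = (-0.1400, -0.2425, -0.1732)
|centre ₂|²−|centre ₁|² = 0.0057;  |centre ₃|²−|centre ₁|² = -0.0293
[-1.0995 0.6529 0.2385]·P = 0.0057;  [-1.0025 -0.4850 -0.1774]·P = -0.0293
Cramer: x(z) = 0.0138-0.0001z;  y(z) = 0.0319-0.3655z
sphere 1 gives Az²+Bz+C=0 with A=1.1336, B=0.1458, C=-0.0311;  B²−4AC=0.1623;  roots -0.2420, 0.1133;  negative root z = -0.2420
x = 0.0138, y = 0.1203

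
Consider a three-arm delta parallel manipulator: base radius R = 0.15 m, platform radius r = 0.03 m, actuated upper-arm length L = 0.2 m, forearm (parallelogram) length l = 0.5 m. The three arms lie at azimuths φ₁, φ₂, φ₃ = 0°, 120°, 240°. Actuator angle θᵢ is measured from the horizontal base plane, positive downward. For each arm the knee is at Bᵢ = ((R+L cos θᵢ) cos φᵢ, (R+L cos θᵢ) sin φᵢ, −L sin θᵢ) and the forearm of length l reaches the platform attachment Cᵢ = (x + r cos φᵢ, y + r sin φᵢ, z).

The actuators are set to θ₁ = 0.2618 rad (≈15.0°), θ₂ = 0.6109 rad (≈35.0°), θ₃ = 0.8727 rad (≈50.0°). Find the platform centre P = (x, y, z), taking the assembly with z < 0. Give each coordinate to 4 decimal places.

(0.1074, 0.0554, -0.5041)

φ1=0.0°: virtual centre (0.3132, 0.0000, -0.0518), radius l
φ2=120.0°: virtual centre (-0.1419, 0.2458, -0.1147), radius l
φ3=240.0°: virtual centre (-0.1243, -0.2153, -0.1532), radius l
subtract pairs → two planes through P
plane₁₂: -0.9102x+0.4916y+-0.1259z = -0.0070
Cramer: x(z) = 0.0130-0.1873z;  y(z) = 0.0097-0.0907z
into |P−S₁|² = l²: 1.0433z² + 0.2142z + -0.1571 = 0;  Δ = 0.7015;  z = -0.5041 or 0.2987 → z<0 root = -0.5041
x = 0.1074, y = 0.0554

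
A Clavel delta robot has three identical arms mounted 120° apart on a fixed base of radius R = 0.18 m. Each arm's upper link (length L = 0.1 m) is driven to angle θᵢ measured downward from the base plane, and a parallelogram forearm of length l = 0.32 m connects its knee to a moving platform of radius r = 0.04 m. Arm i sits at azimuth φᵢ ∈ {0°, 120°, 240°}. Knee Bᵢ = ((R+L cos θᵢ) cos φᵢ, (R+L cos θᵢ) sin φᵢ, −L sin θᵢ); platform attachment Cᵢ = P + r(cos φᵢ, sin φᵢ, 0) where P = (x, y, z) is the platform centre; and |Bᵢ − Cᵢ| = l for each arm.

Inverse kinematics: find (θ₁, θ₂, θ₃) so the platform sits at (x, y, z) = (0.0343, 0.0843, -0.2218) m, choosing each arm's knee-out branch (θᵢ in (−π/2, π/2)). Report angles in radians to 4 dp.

θ₁ = -0.0873, θ₂ = -0.3484, θ₃ = 0.9597

arm 1 (φ=0.0°): x'=0.0343, y'=0.0843
  A cos θ + B sin θ = C:  0.1057·cos θ + -0.2218·sin θ = 0.1246
  θ1 = atan2(B,A) + arccos(C/0.2457) = -0.0873
φ2=120.0° → target in arm frame (0.0559, -0.0719)
  A=0.0841, B=-0.2218, C=(l²−L²−A²−y'²−z²)/(2L)=0.1548
  √(A²+B²)=0.2372;  θ2 = -1.2082+0.8598 ≈ -0.3484
rotate P by −φ3: (-0.0902, -0.0124, -0.2218)
  A cos θ + B sin θ = C:  0.2302·cos θ + -0.2218·sin θ = -0.0496
  √(A²+B²)=0.3196;  θ3 = -0.7669+1.7266 ≈ 0.9597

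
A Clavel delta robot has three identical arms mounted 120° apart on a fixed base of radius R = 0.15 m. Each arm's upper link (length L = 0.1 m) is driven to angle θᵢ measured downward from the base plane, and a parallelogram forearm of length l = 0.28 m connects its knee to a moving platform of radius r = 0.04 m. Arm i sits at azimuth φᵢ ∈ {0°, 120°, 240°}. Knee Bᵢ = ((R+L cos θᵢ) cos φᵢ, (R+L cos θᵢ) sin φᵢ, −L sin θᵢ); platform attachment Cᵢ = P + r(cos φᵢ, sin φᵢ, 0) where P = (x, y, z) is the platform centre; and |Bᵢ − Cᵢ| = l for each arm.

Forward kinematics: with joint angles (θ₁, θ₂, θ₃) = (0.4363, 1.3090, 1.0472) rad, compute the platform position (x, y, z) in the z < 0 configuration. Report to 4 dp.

φ1=0.0°: virtual centre (0.2006, 0.0000, -0.0423), radius l
arm 2 at φ=120.0°: e+L cos θ2 = 0.1359;  centre 2 = (-0.0679, 0.1177, -0.0966)
arm 3 at φ=240.0°: e+L cos θ3 = 0.1600;  centre 3 = (-0.0800, -0.1386, -0.0866)
subtract pairs → two planes through P
plane₁₂: -0.5371x+0.2354y+-0.1087z = -0.0142
Cramer: x(z) = 0.0215-0.1815z;  y(z) = -0.0114+0.0475z
into |P−centre ₁|² = l²: 1.0352z² + 0.1484z + -0.0444 = 0;  Δ = 0.2059;  z = -0.2909 or 0.1475 → z<0 root = -0.2909
x = 0.0743, y = -0.0252

(0.0743, -0.0252, -0.2909)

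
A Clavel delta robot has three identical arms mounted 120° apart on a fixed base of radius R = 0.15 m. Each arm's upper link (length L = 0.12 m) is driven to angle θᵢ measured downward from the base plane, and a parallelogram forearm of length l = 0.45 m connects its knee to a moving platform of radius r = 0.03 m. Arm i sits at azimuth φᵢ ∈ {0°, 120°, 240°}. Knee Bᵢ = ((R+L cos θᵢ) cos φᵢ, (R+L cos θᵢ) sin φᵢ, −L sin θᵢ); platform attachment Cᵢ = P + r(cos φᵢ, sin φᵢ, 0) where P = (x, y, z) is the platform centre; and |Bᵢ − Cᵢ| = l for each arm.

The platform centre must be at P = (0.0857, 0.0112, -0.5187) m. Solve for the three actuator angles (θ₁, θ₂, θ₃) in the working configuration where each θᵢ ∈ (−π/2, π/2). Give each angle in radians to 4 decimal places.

θ₁ = 0.7859, θ₂ = 1.3096, θ₃ = 1.3967

rotate P by −φ1: (0.0857, 0.0112, -0.5187)
  A=0.0343, B=-0.5187, C=(l²−L²−A²−y'²−z²)/(2L)=-0.3427
  γ=atan2(-0.5187,0.0343)=-1.5048;  ψ=arccos(-0.6593)=2.2907;  θ1=γ+ψ≈0.7859
arm 2 (φ=120.0°): x'=-0.0332, y'=-0.0798
  A cos θ + B sin θ = C:  0.1532·cos θ + -0.5187·sin θ = -0.4616
  γ=atan2(-0.5187,0.1532)=-1.2837;  ψ=arccos(-0.8534)=2.5933;  θ2=γ+ψ≈1.3096
arm 3 (φ=240.0°): x'=-0.0525, y'=0.0686
  e−x'=0.1725;  (l²−L²−(e−x')²−y'²−z²)/2L = -0.4810
  γ=atan2(-0.5187,0.1725)=-1.2497;  ψ=arccos(-0.8798)=2.6463;  θ3=γ+ψ≈1.3967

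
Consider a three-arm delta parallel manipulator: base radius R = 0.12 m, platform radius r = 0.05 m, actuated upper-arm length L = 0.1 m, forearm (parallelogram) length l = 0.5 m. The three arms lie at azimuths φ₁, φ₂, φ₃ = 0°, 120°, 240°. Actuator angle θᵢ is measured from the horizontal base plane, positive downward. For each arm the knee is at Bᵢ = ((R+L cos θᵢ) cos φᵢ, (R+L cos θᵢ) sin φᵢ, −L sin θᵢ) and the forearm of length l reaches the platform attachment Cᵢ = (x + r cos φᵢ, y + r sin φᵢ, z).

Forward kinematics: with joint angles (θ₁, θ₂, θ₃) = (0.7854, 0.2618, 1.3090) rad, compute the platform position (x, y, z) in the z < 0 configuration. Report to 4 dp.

(0.0067, 0.1834, -0.5162)

arm 1 at φ=0.0°: ρ1 = 0.1407;  O1 = (0.1407, 0.0000, -0.0707)
arm 2 at φ=120.0°: ρ2 = 0.1666;  O2 = (-0.0833, 0.1443, -0.0259)
φ3=240.0°: virtual centre (-0.0479, -0.0830, -0.0966), radius l
eliminate P² terms by subtracting sphere 1 from 2 and 3
[-0.4480 0.2885 0.0897]·P = 0.0036;  [-0.3773 -0.1661 -0.0518]·P = -0.0063
Cramer: x(z) = 0.0066-0.0003z;  y(z) = 0.0228-0.3111z
sphere 1 gives Az²+Bz+C=0 with A=1.0968, B=0.1273, C=-0.2265;  B²−4AC=1.0099;  roots -0.5162, 0.4001;  negative root z = -0.5162
x = 0.0067, y = 0.1834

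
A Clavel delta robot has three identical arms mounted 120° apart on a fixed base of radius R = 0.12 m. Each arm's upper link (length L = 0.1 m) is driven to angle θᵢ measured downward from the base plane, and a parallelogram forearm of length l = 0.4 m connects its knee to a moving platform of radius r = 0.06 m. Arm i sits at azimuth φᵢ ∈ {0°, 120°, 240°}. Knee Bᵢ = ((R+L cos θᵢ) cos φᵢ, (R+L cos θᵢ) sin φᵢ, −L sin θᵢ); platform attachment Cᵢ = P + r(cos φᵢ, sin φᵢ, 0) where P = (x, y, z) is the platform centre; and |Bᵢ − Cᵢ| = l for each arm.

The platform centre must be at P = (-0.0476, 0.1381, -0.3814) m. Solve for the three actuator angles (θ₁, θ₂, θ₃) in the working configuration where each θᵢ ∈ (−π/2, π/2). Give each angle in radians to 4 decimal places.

θ₁ = 0.6107, θ₂ = -0.1743, θ₃ = 0.7853

arm 1 (φ=0.0°): x'=-0.0476, y'=0.1381
  A cos θ + B sin θ = C:  0.1076·cos θ + -0.3814·sin θ = -0.1306
  √(A²+B²)=0.3963;  θ1 = -1.2958+1.9066 ≈ 0.6107
rotate P by −φ2: (0.1434, -0.0278, -0.3814)
  A=-0.0834, B=-0.3814, C=(l²−L²−A²−y'²−z²)/(2L)=-0.0160
  √(A²+B²)=0.3904;  θ2 = -1.7861+1.6117 ≈ -0.1743
arm 3 (φ=240.0°): x'=-0.0958, y'=-0.1103
  A=0.1558, B=-0.3814, C=(l²−L²−A²−y'²−z²)/(2L)=-0.1595
  θ3 = atan2(B,A) + arccos(C/0.4120) = 0.7853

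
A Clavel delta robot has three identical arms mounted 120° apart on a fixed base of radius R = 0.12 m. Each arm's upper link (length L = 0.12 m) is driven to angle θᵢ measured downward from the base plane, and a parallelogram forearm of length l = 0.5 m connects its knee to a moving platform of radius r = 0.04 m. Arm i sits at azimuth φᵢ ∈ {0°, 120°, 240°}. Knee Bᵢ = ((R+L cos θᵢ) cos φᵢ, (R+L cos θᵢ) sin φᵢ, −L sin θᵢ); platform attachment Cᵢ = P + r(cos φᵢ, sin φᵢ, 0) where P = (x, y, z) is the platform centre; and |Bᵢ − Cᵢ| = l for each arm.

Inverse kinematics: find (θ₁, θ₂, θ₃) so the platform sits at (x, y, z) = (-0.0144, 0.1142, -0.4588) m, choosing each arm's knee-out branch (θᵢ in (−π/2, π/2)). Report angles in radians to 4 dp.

θ₁ = 0.1749, θ₂ = -0.2616, θ₃ = 0.4366

φ1=0.0° → target in arm frame (-0.0144, 0.1142)
  e−x'=0.0944;  (l²−L²−(e−x')²−y'²−z²)/2L = 0.0131
  γ=atan2(-0.4588,0.0944)=-1.3679;  ψ=arccos(0.0280)=1.5428;  θ1=γ+ψ≈0.1749
rotate P by −φ2: (0.1061, -0.0446, -0.4588)
  A=-0.0261, B=-0.4588, C=(l²−L²−A²−y'²−z²)/(2L)=0.0935
  θ2 = atan2(B,A) + arccos(C/0.4595) = -0.2616
arm 3 (φ=240.0°): x'=-0.0917, y'=-0.0696
  A=0.1717, B=-0.4588, C=(l²−L²−A²−y'²−z²)/(2L)=-0.0384
  θ3 = atan2(B,A) + arccos(C/0.4899) = 0.4366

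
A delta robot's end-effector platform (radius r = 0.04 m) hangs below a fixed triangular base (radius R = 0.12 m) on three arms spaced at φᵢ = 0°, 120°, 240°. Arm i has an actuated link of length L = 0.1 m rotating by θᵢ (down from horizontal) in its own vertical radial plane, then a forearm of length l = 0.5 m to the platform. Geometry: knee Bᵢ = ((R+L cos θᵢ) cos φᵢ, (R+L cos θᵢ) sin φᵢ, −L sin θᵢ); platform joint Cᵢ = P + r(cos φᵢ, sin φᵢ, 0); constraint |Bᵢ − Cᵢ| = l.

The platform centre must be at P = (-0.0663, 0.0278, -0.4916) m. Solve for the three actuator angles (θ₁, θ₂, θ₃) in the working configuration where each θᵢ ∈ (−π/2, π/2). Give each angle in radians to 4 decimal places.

θ₁ = 0.5239, θ₂ = 0.0878, θ₃ = 0.2622

rotate P by −φ1: (-0.0663, 0.0278, -0.4916)
  A=0.1463, B=-0.4916, C=(l²−L²−A²−y'²−z²)/(2L)=-0.1192
  √(A²+B²)=0.5129;  θ1 = -1.2815+1.8054 ≈ 0.5239
arm 2 (φ=120.0°): x'=0.0572, y'=0.0435
  e−x'=0.0228;  (l²−L²−(e−x')²−y'²−z²)/2L = -0.0204
  γ=atan2(-0.4916,0.0228)=-1.5245;  ψ=arccos(-0.0415)=1.6123;  θ2=γ+ψ≈0.0878
arm 3 (φ=240.0°): x'=0.0091, y'=-0.0713
  A=0.0709, B=-0.4916, C=(l²−L²−A²−y'²−z²)/(2L)=-0.0589
  γ=atan2(-0.4916,0.0709)=-1.4275;  ψ=arccos(-0.1187)=1.6897;  θ3=γ+ψ≈0.2622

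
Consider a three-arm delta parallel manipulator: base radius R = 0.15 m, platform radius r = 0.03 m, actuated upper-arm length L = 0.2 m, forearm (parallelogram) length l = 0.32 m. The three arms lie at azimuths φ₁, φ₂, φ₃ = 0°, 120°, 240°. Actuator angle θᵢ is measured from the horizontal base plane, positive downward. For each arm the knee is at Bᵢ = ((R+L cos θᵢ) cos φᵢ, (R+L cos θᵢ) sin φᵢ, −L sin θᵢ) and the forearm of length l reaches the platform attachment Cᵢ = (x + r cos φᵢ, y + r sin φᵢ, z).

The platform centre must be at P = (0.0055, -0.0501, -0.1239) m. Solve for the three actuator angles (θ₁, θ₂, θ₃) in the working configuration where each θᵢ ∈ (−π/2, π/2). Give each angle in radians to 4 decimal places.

arm 1 (φ=0.0°): x'=0.0055, y'=-0.0501
  e−x'=0.1145;  (l²−L²−(e−x')²−y'²−z²)/2L = 0.0786
  √(A²+B²)=0.1687;  θ1 = -0.8248+1.0863 ≈ 0.2615
φ2=120.0° → target in arm frame (-0.0461, 0.0203)
  A cos θ + B sin θ = C:  0.1661·cos θ + -0.1239·sin θ = 0.0476
  γ=atan2(-0.1239,0.1661)=-0.6408;  ψ=arccos(0.2296)=1.3391;  θ2=γ+ψ≈0.6983
φ3=240.0° → target in arm frame (0.0406, 0.0298)
  A cos θ + B sin θ = C:  0.0794·cos θ + -0.1239·sin θ = 0.0997
  θ3 = atan2(B,A) + arccos(C/0.1471) = -0.1744

θ₁ = 0.2615, θ₂ = 0.6983, θ₃ = -0.1744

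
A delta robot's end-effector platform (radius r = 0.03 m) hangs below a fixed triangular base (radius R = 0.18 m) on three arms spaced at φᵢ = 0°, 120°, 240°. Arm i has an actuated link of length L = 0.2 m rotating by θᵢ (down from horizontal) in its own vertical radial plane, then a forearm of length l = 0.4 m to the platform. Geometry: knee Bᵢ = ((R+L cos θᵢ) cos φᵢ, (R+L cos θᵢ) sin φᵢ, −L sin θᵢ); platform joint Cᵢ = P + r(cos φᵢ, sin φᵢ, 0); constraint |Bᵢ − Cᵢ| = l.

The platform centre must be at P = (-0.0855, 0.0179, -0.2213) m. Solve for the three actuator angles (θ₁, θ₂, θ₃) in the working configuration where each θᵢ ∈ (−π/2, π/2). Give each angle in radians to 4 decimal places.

φ1=0.0° → target in arm frame (-0.0855, 0.0179)
  A cos θ + B sin θ = C:  0.2355·cos θ + -0.2213·sin θ = 0.0381
  θ1 = atan2(B,A) + arccos(C/0.3232) = 0.6983
φ2=120.0° → target in arm frame (0.0583, 0.0651)
  e−x'=0.0917;  (l²−L²−(e−x')²−y'²−z²)/2L = 0.1459
  γ=atan2(-0.2213,0.0917)=-1.1778;  ψ=arccos(0.6091)=0.9158;  θ2=γ+ψ≈-0.2620
rotate P by −φ3: (0.0272, -0.0830, -0.2213)
  A cos θ + B sin θ = C:  0.1228·cos θ + -0.2213·sin θ = 0.1227
  θ3 = atan2(B,A) + arccos(C/0.2531) = 0.0003

θ₁ = 0.6983, θ₂ = -0.2620, θ₃ = 0.0003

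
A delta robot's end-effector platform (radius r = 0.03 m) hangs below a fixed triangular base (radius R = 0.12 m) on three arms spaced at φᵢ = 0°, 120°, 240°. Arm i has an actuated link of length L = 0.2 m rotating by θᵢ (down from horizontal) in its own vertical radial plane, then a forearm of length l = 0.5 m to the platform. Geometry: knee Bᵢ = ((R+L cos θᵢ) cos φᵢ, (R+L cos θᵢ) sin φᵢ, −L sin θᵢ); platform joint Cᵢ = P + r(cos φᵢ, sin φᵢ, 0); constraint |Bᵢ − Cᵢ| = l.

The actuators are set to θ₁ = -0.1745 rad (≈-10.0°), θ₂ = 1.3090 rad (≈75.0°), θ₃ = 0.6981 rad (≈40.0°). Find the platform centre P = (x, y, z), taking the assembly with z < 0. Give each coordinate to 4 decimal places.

φ1=0.0°: virtual centre (0.2870, 0.0000, 0.0347), radius l
arm 2 at φ=120.0°: ρ2 = 0.1418;  centre 2 = (-0.0709, 0.1228, -0.1932)
φ3=240.0°: virtual centre (-0.1216, -0.2106, -0.1286), radius l
eliminate P² terms by subtracting sphere 1 from 2 and 3
[-0.7157 0.2455 -0.4558]·P = -0.0261;  [-0.8171 -0.4213 -0.3266]·P = -0.0079
Cramer: x(z) = 0.0258-0.5421z;  y(z) = -0.0313+0.2763z
sphere 1 gives Az²+Bz+C=0 with A=1.3702, B=0.1964, C=-0.1796;  B²−4AC=1.0229;  roots -0.4407, 0.2974;  negative root z = -0.4407
x = 0.2647, y = -0.1531

(0.2647, -0.1531, -0.4407)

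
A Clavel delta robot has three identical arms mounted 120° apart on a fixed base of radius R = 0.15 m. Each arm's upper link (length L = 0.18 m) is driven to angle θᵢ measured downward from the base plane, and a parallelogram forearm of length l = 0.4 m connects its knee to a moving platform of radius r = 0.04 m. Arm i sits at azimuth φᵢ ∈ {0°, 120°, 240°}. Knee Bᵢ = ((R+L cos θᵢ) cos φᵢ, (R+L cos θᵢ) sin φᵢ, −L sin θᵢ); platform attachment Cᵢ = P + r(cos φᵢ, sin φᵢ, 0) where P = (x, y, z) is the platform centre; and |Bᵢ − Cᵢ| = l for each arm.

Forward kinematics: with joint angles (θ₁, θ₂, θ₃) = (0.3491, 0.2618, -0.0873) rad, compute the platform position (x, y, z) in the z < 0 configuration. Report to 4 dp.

S1 = (0.2791·cos0.0°, 0.2791·sin0.0°, -0.0616) = (0.2791, 0.0000, -0.0616)
S2 = (0.2839·cos120.0°, 0.2839·sin120.0°, -0.0466) = (-0.1419, 0.2458, -0.0466)
S3 = (0.2893·cos240.0°, 0.2893·sin240.0°, 0.0157) = (-0.1447, -0.2506, 0.0157)
eliminate P² terms by subtracting sphere 1 from 2 and 3
linear system: -0.8422x+0.4917y = 0.0010−0.0300z; -0.8476x+-0.5011y = 0.0022−0.1545z
Cramer: x(z) = -0.0019+0.1085z;  y(z) = -0.0012+0.1249z
sphere 1 gives Az²+Bz+C=0 with A=1.0274, B=0.0619, C=-0.0772;  B²−4AC=0.3211;  roots -0.3059, 0.2457;  negative root z = -0.3059
x = -0.0351, y = -0.0394

(-0.0351, -0.0394, -0.3059)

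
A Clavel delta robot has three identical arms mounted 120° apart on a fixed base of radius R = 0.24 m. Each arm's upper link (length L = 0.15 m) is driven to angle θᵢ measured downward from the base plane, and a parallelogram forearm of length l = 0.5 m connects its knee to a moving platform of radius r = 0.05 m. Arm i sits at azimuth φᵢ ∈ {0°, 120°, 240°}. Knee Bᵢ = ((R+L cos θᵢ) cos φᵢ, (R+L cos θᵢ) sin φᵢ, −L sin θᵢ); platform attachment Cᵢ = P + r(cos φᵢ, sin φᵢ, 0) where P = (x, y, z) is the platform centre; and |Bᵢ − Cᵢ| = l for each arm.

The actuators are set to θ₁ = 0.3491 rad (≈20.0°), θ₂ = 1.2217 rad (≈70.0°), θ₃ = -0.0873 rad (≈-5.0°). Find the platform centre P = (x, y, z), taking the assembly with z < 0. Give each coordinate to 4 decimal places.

(0.0426, -0.1706, -0.4225)

φ1=0.0°: virtual centre (0.3310, 0.0000, -0.0513), radius l
φ2=120.0°: virtual centre (-0.1207, 0.2090, -0.1410), radius l
centre 3 = (0.3394·cos240.0°, 0.3394·sin240.0°, 0.0131) = (-0.1697, -0.2940, 0.0131)
subtract pairs → two planes through P
plane₁₂: -0.9032x+0.4180y+-0.1793z = -0.0341
Cramer: x(z) = 0.0197-0.0543z;  y(z) = -0.0390+0.3116z
into |P−centre ₁|² = l²: 1.1000z² + 0.1121z + -0.1490 = 0;  Δ = 0.6680;  z = -0.4225 or 0.3205 → z<0 root = -0.4225
x = 0.0426, y = -0.1706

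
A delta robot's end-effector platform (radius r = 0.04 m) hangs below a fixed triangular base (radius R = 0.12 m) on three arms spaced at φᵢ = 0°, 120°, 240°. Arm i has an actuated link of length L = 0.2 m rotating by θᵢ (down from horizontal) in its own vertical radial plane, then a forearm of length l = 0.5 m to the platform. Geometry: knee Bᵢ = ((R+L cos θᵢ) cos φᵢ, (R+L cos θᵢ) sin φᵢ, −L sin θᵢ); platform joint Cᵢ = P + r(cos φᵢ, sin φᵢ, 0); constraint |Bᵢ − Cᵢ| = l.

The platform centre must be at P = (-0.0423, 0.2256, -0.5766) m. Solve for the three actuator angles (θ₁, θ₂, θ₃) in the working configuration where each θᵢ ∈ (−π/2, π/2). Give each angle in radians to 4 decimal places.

rotate P by −φ1: (-0.0423, 0.2256, -0.5766)
  A=0.1223, B=-0.5766, C=(l²−L²−A²−y'²−z²)/(2L)=-0.4708
  θ1 = atan2(B,A) + arccos(C/0.5894) = 1.1342
rotate P by −φ2: (0.2165, -0.0762, -0.5766)
  e−x'=-0.1365;  (l²−L²−(e−x')²−y'²−z²)/2L = -0.3673
  γ=atan2(-0.5766,-0.1365)=-1.8033;  ψ=arccos(-0.6198)=2.2393;  θ2=γ+ψ≈0.4360
φ3=240.0° → target in arm frame (-0.1742, -0.1494)
  A cos θ + B sin θ = C:  0.2542·cos θ + -0.5766·sin θ = -0.5236
  √(A²+B²)=0.6302;  θ3 = -1.1555+2.5514 ≈ 1.3959

θ₁ = 1.1342, θ₂ = 0.4360, θ₃ = 1.3959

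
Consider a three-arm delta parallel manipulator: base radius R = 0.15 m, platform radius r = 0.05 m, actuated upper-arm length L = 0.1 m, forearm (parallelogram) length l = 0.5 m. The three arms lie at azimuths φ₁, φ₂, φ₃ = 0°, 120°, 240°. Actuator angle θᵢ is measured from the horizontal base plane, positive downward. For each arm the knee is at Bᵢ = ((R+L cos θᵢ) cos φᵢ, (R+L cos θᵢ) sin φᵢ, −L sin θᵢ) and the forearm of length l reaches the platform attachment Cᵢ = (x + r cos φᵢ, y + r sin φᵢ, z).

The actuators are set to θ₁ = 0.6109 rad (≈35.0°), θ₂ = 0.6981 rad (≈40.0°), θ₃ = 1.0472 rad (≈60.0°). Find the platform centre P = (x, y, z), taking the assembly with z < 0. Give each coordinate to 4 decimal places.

(0.0462, 0.0539, -0.5356)

S1 = (0.1819·cos0.0°, 0.1819·sin0.0°, -0.0574) = (0.1819, 0.0000, -0.0574)
S2 = (0.1766·cos120.0°, 0.1766·sin120.0°, -0.0643) = (-0.0883, 0.1529, -0.0643)
arm 3 at φ=240.0°: (R−r)+L cos θ3 = 0.1500;  S3 = (-0.0750, -0.1299, -0.0866)
subtract pairs → two planes through P
linear system: -0.5404x+0.3059y = -0.0011−-0.0138z; -0.5138x+-0.2598y = -0.0064−-0.0585z
det = 0.2976;  x = 0.0075+-0.0722z,  y = 0.0098+-0.0823z
sphere 1 gives Az²+Bz+C=0 with A=1.0120, B=0.1383, C=-0.2162;  B²−4AC=0.8943;  roots -0.5356, 0.3989;  negative root z = -0.5356
x = 0.0462, y = 0.0539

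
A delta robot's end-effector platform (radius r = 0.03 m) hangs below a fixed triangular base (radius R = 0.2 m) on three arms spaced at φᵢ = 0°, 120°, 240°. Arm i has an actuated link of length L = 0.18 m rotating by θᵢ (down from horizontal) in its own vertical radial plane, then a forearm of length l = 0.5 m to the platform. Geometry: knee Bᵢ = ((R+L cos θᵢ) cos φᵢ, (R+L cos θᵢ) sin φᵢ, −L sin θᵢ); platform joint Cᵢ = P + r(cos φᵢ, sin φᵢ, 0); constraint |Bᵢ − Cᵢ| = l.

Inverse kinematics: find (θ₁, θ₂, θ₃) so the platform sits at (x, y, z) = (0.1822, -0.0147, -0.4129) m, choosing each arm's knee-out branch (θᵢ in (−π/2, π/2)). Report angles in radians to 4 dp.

φ1=0.0° → target in arm frame (0.1822, -0.0147)
  e−x'=-0.0122;  (l²−L²−(e−x')²−y'²−z²)/2L = 0.1299
  √(A²+B²)=0.4131;  θ1 = -1.6003+1.2510 ≈ -0.3493
φ2=120.0° → target in arm frame (-0.1038, -0.1504)
  e−x'=0.2738;  (l²−L²−(e−x')²−y'²−z²)/2L = -0.1403
  θ2 = atan2(B,A) + arccos(C/0.4954) = 0.8727
rotate P by −φ3: (-0.0784, 0.1651, -0.4129)
  e−x'=0.2484;  (l²−L²−(e−x')²−y'²−z²)/2L = -0.1162
  γ=atan2(-0.4129,0.2484)=-1.0293;  ψ=arccos(-0.2412)=1.8144;  θ3=γ+ψ≈0.7852

θ₁ = -0.3493, θ₂ = 0.8727, θ₃ = 0.7852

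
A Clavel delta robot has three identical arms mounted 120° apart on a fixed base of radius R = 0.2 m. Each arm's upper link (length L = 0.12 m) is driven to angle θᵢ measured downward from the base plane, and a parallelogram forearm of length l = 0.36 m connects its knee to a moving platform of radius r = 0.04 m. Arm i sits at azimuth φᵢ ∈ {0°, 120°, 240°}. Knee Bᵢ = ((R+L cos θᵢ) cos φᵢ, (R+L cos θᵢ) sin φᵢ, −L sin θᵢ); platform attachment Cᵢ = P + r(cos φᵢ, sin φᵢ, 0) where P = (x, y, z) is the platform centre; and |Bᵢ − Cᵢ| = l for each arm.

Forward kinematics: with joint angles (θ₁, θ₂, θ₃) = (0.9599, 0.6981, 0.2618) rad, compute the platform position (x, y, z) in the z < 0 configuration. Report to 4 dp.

(-0.0534, -0.0391, -0.3183)

arm 1 at φ=0.0°: e+L cos θ1 = 0.2288;  O1 = (0.2288, 0.0000, -0.0983)
O2 = (0.2519·cos120.0°, 0.2519·sin120.0°, -0.0771) = (-0.1260, 0.2182, -0.0771)
φ3=240.0°: virtual centre (-0.1380, -0.2389, -0.0311), radius l
|O₂|²−|O₁|² = 0.0074;  |O₃|²−|O₁|² = 0.0151
[-0.7096 0.4364 0.0423]·P = 0.0074;  [-0.7336 -0.4779 0.1345]·P = 0.0151
det = 0.6592;  x = -0.0153+0.1197z,  y = -0.0080+0.0976z
sphere 1 gives Az²+Bz+C=0 with A=1.0239, B=0.1366, C=-0.0603;  B²−4AC=0.2654;  roots -0.3183, 0.1849;  negative root z = -0.3183
x = -0.0534, y = -0.0391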